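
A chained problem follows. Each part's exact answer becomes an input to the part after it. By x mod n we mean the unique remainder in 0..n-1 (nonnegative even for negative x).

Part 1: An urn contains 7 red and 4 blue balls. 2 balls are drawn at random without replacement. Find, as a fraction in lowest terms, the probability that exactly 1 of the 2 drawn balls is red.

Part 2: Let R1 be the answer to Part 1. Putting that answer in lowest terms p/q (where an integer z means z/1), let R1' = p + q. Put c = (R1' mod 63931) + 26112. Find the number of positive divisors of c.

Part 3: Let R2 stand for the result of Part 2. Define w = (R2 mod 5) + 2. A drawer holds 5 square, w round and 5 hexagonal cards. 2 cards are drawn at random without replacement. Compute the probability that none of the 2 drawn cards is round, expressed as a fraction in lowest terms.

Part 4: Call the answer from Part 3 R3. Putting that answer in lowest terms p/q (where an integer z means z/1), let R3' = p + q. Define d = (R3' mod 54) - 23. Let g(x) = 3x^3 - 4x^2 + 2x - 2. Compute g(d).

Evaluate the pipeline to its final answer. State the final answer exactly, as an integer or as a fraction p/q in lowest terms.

283

Part 1: total draws C(11,2) = 55; favorable C(7,1)*C(4,1) = 28; P = 28/55; answer 28/55
Part 2: R1 = 28/55; threaded value p + q = 83; c = 26195; 26195 = 5 * 13^2 * 31; number of divisors = (1+1) * (2+1) * (1+1) = 12; answer 12
Part 3: R2 = 12; w = 4; total draws C(14,2) = 91; favorable C(10,2) = 45; P = 45/91; answer 45/91
Part 4: R3 = 45/91; threaded value p + q = 136; d = 5; 3*(5)^3 - 4*(5)^2 + 2*(5)^1 - 2 = (375) + (-100) + (10) + (-2) = 283; answer 283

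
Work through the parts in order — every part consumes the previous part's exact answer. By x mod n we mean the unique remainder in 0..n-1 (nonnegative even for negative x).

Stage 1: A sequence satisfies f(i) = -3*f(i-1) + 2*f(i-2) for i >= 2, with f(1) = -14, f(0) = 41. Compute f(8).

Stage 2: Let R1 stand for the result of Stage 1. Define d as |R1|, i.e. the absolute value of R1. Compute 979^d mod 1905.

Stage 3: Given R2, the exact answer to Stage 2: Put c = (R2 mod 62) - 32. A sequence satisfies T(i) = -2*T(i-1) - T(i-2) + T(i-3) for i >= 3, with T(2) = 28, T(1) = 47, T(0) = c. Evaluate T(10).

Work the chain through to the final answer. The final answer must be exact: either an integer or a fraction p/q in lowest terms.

Stage 1: f(2) = -3*(-14) + 2*(41) = 124; iterating: f(2)=124, f(3)=-400, f(4)=1448, f(5)=-5144, f(6)=18328, f(7)=-65272, f(8)=232472; answer 232472
Stage 2: R1 = 232472; d = 232472; squarings mod 1905: 979^1=979, 979^2=226, 979^4=1546, 979^8=1246, 979^16=1846, 979^32=1576, 979^64=1561, 979^128=226, 979^256=1546, 979^512=1246, 979^1024=1846, 979^2048=1576, 979^4096=1561, 979^8192=226, 979^16384=1546, 979^32768=1246, 979^65536=1846, 979^131072=1576; 979^232472 = 979^8 * 979^16 * 979^1024 * 979^2048 * 979^32768 * 979^65536 * 979^131072 = 226 (mod 1905); answer 226
Stage 3: R2 = 226; c = 8; T(3) = -2*(28) - 1*(47) + 1*(8) = -95; iterating: T(3)=-95, T(4)=209, T(5)=-295, T(6)=286, T(7)=-68, T(8)=-445, T(9)=1244, T(10)=-2111; answer -2111

-2111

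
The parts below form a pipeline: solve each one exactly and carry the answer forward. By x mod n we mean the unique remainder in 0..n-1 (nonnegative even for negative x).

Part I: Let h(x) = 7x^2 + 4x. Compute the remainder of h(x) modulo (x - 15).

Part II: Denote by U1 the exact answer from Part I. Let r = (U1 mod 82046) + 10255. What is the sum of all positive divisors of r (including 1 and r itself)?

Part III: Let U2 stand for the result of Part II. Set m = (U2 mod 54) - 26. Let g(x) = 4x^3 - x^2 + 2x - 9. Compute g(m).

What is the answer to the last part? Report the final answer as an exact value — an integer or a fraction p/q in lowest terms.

Part I: remainder = value at the root: 7*(15)^2 + 4*(15)^1 = (1575) + (60) = 1635; answer 1635
Part II: U1 = 1635; r = 11890; 11890 = 2 * 5 * 29 * 41; sigma = (1 + 2) * (1 + 5) * (1 + 29) * (1 + 41) = 3 * 6 * 30 * 42 = 22680; answer 22680
Part III: U2 = 22680; m = -26; 4*(-26)^3 - 1*(-26)^2 + 2*(-26)^1 - 9 = (-70304) + (-676) + (-52) + (-9) = -71041; answer -71041

-71041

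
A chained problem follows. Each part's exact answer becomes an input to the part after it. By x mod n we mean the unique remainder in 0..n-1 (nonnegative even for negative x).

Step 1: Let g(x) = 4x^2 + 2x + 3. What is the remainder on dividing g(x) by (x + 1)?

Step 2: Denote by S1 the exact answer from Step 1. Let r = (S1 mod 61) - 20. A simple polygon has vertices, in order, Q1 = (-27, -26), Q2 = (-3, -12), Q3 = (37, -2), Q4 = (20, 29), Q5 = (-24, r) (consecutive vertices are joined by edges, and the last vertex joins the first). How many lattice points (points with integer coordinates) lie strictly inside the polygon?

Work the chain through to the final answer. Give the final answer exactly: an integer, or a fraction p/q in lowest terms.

1184

Step 1: remainder = value at the root: 4*(-1)^2 + 2*(-1)^1 + 3 = (4) + (-2) + (3) = 5; answer 5
Step 2: S1 = 5; r = -15; cross terms: (-27*-12 - -3*-26)=246, (-3*-2 - 37*-12)=450, (37*29 - 20*-2)=1113, (20*-15 - -24*29)=396, (-24*-26 - -27*-15)=219; twice the area = |2424| = 2424; area = 1212; boundary points = 2 + 10 + 1 + 44 + 1 = 58; strictly interior points = area - boundary/2 + 1 = 1184; answer 1184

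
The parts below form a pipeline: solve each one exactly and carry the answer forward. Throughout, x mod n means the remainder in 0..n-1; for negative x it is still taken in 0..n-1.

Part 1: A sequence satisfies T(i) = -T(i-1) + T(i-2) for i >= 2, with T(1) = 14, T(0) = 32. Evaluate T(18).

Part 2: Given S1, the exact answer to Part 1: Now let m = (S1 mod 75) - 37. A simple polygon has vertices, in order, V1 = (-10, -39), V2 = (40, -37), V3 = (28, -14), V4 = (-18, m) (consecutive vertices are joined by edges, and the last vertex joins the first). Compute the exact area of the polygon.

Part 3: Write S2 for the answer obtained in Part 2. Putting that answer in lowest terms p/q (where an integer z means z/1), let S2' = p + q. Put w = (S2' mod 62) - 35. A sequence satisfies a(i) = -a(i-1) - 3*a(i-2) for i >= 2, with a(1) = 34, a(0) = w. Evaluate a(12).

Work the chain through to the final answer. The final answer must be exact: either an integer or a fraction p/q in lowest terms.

Part 1: T(2) = -1*(14) + 1*(32) = 18; iterating: T(2)=18, T(3)=-4, T(4)=22, T(5)=-26, T(6)=48, T(7)=-74, T(8)=122, T(9)=-196, T(10)=318, T(11)=-514, T(12)=832, T(13)=-1346, T(14)=2178, T(15)=-3524, T(16)=5702, T(17)=-9226, T(18)=14928; answer 14928
Part 2: S1 = 14928; m = -34; cross terms: (-10*-37 - 40*-39)=1930, (40*-14 - 28*-37)=476, (28*-34 - -18*-14)=-1204, (-18*-39 - -10*-34)=362; twice the area = |1564| = 1564; area = 782; answer 782
Part 3: S2 = 782; threaded value p + q = 783; w = 4; a(2) = -1*(34) - 3*(4) = -46; iterating: a(2)=-46, a(3)=-56, a(4)=194, a(5)=-26, a(6)=-556, a(7)=634, a(8)=1034, a(9)=-2936, a(10)=-166, a(11)=8974, a(12)=-8476; answer -8476

-8476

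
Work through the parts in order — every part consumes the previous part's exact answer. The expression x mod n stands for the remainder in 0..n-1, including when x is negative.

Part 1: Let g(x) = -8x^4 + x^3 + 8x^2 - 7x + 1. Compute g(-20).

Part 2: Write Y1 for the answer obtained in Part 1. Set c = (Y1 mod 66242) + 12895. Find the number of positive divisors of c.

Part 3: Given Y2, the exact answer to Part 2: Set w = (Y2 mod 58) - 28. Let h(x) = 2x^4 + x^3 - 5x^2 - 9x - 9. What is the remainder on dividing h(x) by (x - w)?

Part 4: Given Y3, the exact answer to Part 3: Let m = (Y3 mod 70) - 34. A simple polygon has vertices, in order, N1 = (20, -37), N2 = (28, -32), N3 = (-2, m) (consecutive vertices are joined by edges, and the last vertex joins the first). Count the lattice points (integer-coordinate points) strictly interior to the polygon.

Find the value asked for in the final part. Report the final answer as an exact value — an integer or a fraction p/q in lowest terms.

219

Part 1: -8*(-20)^4 + 1*(-20)^3 + 8*(-20)^2 - 7*(-20)^1 + 1 = (-1280000) + (-8000) + (3200) + (140) + (1) = -1284659; answer -1284659
Part 2: Y1 = -1284659; c = 53076; 53076 = 2^2 * 3 * 4423; number of divisors = (2+1) * (1+1) * (1+1) = 12; answer 12
Part 3: Y2 = 12; w = -16; remainder = value at the root: 2*(-16)^4 + 1*(-16)^3 - 5*(-16)^2 - 9*(-16)^1 - 9 = (131072) + (-4096) + (-1280) + (144) + (-9) = 125831; answer 125831
Part 4: Y3 = 125831; m = 7; cross terms: (20*-32 - 28*-37)=396, (28*7 - -2*-32)=132, (-2*-37 - 20*7)=-66; twice the area = |462| = 462; area = 231; boundary points = 1 + 3 + 22 = 26; strictly interior points = area - boundary/2 + 1 = 219; answer 219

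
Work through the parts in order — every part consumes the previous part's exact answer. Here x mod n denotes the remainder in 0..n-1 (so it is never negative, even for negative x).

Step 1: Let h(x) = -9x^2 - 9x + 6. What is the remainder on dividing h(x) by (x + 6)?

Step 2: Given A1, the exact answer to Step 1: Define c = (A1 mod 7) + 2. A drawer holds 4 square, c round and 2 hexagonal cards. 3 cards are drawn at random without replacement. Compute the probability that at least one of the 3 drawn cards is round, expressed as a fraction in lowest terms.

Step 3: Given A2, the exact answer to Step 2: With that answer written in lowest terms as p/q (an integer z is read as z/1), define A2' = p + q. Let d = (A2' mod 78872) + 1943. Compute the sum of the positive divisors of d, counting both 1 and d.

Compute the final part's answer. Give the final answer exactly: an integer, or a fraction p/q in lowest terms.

Step 1: remainder = value at the root: -9*(-6)^2 - 9*(-6)^1 + 6 = (-324) + (54) + (6) = -264; answer -264
Step 2: A1 = -264; c = 4; total draws C(10,3) = 120; complement C(6,3) = 20; favorable 120 - 20 = 100; P = 5/6; answer 5/6
Step 3: A2 = 5/6; threaded value p + q = 11; d = 1954; 1954 = 2 * 977; sigma = (1 + 2) * (1 + 977) = 3 * 978 = 2934; answer 2934

2934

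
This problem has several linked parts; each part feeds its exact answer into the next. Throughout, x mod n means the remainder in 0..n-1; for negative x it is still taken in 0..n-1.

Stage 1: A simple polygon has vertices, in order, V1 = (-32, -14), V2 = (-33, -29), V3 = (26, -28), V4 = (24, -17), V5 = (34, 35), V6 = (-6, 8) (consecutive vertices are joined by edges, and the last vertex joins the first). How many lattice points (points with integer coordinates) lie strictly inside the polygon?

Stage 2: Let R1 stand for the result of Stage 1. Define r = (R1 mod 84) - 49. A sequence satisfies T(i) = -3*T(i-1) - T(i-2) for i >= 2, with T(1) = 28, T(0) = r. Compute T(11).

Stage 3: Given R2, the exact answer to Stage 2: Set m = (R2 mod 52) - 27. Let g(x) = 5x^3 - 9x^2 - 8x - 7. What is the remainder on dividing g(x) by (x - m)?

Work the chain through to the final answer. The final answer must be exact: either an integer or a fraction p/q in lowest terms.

-439

Stage 1: cross terms: (-32*-29 - -33*-14)=466, (-33*-28 - 26*-29)=1678, (26*-17 - 24*-28)=230, (24*35 - 34*-17)=1418, (34*8 - -6*35)=482, (-6*-14 - -32*8)=340; twice the area = |4614| = 4614; area = 2307; boundary points = 1 + 1 + 1 + 2 + 1 + 2 = 8; strictly interior points = area - boundary/2 + 1 = 2304; answer 2304
Stage 2: R1 = 2304; r = -13; T(2) = -3*(28) - 1*(-13) = -71; iterating: T(2)=-71, T(3)=185, T(4)=-484, T(5)=1267, T(6)=-3317, T(7)=8684, T(8)=-22735, T(9)=59521, T(10)=-155828, T(11)=407963; answer 407963
Stage 3: R2 = 407963; m = -4; remainder = value at the root: 5*(-4)^3 - 9*(-4)^2 - 8*(-4)^1 - 7 = (-320) + (-144) + (32) + (-7) = -439; answer -439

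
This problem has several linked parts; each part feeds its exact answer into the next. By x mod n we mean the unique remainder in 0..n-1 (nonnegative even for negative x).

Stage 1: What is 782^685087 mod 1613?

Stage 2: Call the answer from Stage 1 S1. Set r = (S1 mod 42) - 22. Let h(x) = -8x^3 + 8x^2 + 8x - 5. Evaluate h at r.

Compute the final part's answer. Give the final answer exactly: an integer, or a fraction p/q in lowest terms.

Stage 1: squarings mod 1613: 782^1=782, 782^2=197, 782^4=97, 782^8=1344, 782^16=1389, 782^32=173, 782^64=895, 782^128=977, 782^256=1246, 782^512=810, 782^1024=1222, 782^2048=1259, 782^4096=1115, 782^8192=1215, 782^16384=330, 782^32768=829, 782^65536=103, 782^131072=931, 782^262144=580, 782^524288=896; 782^685087 = 782^1 * 782^2 * 782^4 * 782^8 * 782^16 * 782^1024 * 782^4096 * 782^8192 * 782^16384 * 782^131072 * 782^524288 = 450 (mod 1613); answer 450
Stage 2: S1 = 450; r = 8; -8*(8)^3 + 8*(8)^2 + 8*(8)^1 - 5 = (-4096) + (512) + (64) + (-5) = -3525; answer -3525

-3525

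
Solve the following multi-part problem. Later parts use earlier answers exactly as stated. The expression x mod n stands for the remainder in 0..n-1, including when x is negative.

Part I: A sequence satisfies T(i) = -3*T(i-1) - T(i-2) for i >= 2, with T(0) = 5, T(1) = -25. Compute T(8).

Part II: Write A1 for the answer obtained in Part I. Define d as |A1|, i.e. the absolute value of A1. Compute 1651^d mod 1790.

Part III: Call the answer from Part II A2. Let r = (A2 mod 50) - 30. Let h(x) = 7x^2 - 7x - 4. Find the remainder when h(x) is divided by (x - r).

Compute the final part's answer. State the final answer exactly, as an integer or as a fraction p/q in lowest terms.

6086

Part I: T(2) = -3*(-25) - 1*(5) = 70; iterating: T(2)=70, T(3)=-185, T(4)=485, T(5)=-1270, T(6)=3325, T(7)=-8705, T(8)=22790; answer 22790
Part II: A1 = 22790; d = 22790; squarings mod 1790: 1651^1=1651, 1651^2=1421, 1651^4=121, 1651^8=321, 1651^16=1011, 1651^32=31, 1651^64=961, 1651^128=1671, 1651^256=1631, 1651^512=221, 1651^1024=511, 1651^2048=1571, 1651^4096=1421, 1651^8192=121, 1651^16384=321; 1651^22790 = 1651^2 * 1651^4 * 1651^256 * 1651^2048 * 1651^4096 * 1651^16384 = 101 (mod 1790); answer 101
Part III: A2 = 101; r = -29; remainder = value at the root: 7*(-29)^2 - 7*(-29)^1 - 4 = (5887) + (203) + (-4) = 6086; answer 6086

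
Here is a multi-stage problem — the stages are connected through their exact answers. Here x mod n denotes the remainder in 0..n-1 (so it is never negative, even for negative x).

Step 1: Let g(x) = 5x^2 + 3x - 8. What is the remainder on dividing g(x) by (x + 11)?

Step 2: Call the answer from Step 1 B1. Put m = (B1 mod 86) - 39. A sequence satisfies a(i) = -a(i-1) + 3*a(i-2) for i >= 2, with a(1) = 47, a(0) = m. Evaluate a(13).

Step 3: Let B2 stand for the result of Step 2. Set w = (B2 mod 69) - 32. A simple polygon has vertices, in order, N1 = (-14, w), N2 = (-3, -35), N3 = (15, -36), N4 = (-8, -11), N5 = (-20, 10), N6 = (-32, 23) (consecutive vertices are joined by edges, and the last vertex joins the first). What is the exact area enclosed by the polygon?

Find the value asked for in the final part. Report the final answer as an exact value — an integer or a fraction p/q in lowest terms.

Step 1: remainder = value at the root: 5*(-11)^2 + 3*(-11)^1 - 8 = (605) + (-33) + (-8) = 564; answer 564
Step 2: B1 = 564; m = 9; a(2) = -1*(47) + 3*(9) = -20; iterating: a(2)=-20, a(3)=161, a(4)=-221, a(5)=704, a(6)=-1367, a(7)=3479, a(8)=-7580, a(9)=18017, a(10)=-40757, a(11)=94808, a(12)=-217079, a(13)=501503; answer 501503
Step 3: B2 = 501503; w = -21; cross terms: (-14*-35 - -3*-21)=427, (-3*-36 - 15*-35)=633, (15*-11 - -8*-36)=-453, (-8*10 - -20*-11)=-300, (-20*23 - -32*10)=-140, (-32*-21 - -14*23)=994; twice the area = |1161| = 1161; area = 1161/2; answer 1161/2

1161/2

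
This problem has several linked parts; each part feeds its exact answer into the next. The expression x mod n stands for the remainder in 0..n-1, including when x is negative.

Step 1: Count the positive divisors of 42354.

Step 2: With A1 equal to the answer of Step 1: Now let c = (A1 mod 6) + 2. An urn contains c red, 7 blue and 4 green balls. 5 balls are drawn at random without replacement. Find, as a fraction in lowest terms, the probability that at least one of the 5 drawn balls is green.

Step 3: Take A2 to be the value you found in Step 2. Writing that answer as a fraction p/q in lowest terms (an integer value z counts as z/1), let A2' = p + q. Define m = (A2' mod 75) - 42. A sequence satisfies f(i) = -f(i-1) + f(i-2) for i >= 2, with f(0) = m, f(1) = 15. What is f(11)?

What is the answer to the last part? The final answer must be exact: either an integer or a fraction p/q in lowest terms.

1060

Step 1: 42354 = 2 * 3^2 * 13 * 181; number of divisors = (1+1) * (2+1) * (1+1) * (1+1) = 24; answer 24
Step 2: A1 = 24; c = 2; total draws C(13,5) = 1287; complement C(9,5) = 126; favorable 1287 - 126 = 1161; P = 129/143; answer 129/143
Step 3: A2 = 129/143; threaded value p + q = 272; m = 5; f(2) = -1*(15) + 1*(5) = -10; iterating: f(2)=-10, f(3)=25, f(4)=-35, f(5)=60, f(6)=-95, f(7)=155, f(8)=-250, f(9)=405, f(10)=-655, f(11)=1060; answer 1060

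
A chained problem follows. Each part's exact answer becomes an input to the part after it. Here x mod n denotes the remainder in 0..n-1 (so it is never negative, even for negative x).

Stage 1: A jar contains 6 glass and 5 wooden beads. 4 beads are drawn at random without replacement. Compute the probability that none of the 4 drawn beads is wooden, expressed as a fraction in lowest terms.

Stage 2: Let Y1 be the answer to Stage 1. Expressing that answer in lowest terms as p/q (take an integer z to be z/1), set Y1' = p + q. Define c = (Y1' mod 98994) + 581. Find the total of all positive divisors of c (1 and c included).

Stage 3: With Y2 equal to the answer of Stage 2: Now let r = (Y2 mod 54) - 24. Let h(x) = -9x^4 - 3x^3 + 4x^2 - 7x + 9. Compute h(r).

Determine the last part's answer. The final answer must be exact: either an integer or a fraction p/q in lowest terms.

-353281

Stage 1: total draws C(11,4) = 330; favorable C(6,4) = 15; P = 1/22; answer 1/22
Stage 2: Y1 = 1/22; threaded value p + q = 23; c = 604; 604 = 2^2 * 151; sigma = (1 + 2 + 4) * (1 + 151) = 7 * 152 = 1064; answer 1064
Stage 3: Y2 = 1064; r = 14; -9*(14)^4 - 3*(14)^3 + 4*(14)^2 - 7*(14)^1 + 9 = (-345744) + (-8232) + (784) + (-98) + (9) = -353281; answer -353281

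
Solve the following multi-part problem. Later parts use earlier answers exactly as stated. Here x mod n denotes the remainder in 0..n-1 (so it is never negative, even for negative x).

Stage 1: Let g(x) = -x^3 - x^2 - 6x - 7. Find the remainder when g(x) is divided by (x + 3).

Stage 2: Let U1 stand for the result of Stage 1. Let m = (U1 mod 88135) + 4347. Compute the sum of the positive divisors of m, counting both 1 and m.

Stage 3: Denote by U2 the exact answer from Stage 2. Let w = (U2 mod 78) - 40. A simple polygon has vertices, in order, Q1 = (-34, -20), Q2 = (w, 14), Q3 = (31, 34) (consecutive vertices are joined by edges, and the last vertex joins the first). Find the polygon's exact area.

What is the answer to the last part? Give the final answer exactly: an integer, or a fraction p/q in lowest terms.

457

Stage 1: remainder = value at the root: -1*(-3)^3 - 1*(-3)^2 - 6*(-3)^1 - 7 = (27) + (-9) + (18) + (-7) = 29; answer 29
Stage 2: U1 = 29; m = 4376; 4376 = 2^3 * 547; sigma = (1 + 2 + 4 + 8) * (1 + 547) = 15 * 548 = 8220; answer 8220
Stage 3: U2 = 8220; w = -10; cross terms: (-34*14 - -10*-20)=-676, (-10*34 - 31*14)=-774, (31*-20 - -34*34)=536; twice the area = |-914| = 914; area = 457; answer 457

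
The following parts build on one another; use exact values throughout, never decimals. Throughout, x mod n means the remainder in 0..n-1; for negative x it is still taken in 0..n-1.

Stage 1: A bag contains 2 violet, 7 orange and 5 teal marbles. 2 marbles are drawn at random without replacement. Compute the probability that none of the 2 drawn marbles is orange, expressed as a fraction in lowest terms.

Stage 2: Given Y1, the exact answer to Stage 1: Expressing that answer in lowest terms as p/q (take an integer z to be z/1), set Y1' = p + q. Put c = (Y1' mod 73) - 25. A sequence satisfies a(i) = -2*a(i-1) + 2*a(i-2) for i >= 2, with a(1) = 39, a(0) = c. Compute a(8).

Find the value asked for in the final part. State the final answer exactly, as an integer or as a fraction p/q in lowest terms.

Stage 1: total draws C(14,2) = 91; favorable C(7,2) = 21; P = 3/13; answer 3/13
Stage 2: Y1 = 3/13; threaded value p + q = 16; c = -9; a(2) = -2*(39) + 2*(-9) = -96; iterating: a(2)=-96, a(3)=270, a(4)=-732, a(5)=2004, a(6)=-5472, a(7)=14952, a(8)=-40848; answer -40848

-40848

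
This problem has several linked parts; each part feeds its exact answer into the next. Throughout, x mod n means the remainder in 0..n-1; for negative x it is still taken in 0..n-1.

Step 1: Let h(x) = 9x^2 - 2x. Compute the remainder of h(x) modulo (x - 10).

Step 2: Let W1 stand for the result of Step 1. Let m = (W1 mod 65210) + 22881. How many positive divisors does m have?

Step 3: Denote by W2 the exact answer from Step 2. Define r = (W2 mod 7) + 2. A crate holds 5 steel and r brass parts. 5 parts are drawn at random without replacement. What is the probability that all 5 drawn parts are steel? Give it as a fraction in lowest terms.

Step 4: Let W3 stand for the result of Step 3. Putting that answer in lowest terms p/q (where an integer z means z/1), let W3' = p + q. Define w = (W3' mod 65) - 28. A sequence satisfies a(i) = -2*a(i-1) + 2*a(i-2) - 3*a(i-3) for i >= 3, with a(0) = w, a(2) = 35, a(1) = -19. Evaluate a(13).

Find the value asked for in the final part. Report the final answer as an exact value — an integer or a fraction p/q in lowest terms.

Step 1: remainder = value at the root: 9*(10)^2 - 2*(10)^1 = (900) + (-20) = 880; answer 880
Step 2: W1 = 880; m = 23761; 23761 is prime, so its only divisors are 1 and 23761; count = 2; answer 2
Step 3: W2 = 2; r = 4; total draws C(9,5) = 126; favorable C(5,5) = 1; P = 1/126; answer 1/126
Step 4: W3 = 1/126; threaded value p + q = 127; w = 34; a(3) = -2*(35) + 2*(-19) - 3*(34) = -210; iterating: a(3)=-210, a(4)=547, a(5)=-1619, a(6)=4962, a(7)=-14803, a(8)=44387, a(9)=-133266, a(10)=399715, a(11)=-1199123, a(12)=3597474, a(13)=-10792339; answer -10792339

-10792339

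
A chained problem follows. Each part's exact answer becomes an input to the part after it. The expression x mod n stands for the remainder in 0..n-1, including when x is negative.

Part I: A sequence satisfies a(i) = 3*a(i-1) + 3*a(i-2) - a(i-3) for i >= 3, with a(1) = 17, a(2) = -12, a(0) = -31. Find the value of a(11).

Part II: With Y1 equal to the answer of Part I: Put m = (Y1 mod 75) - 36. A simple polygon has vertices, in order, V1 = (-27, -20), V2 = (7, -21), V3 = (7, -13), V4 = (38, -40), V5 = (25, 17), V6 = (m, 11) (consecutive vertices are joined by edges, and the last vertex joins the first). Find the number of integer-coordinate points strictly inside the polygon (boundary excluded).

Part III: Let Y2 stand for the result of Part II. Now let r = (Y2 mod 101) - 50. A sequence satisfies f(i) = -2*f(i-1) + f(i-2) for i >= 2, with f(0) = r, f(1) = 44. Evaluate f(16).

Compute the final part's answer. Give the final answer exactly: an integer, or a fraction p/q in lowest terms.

-18571333

Part I: a(3) = 3*(-12) + 3*(17) - 1*(-31) = 46; iterating: a(3)=46, a(4)=85, a(5)=405, a(6)=1424, a(7)=5402, a(8)=20073, a(9)=75001, a(10)=279820, a(11)=1044390; answer 1044390
Part II: Y1 = 1044390; m = -21; cross terms: (-27*-21 - 7*-20)=707, (7*-13 - 7*-21)=56, (7*-40 - 38*-13)=214, (38*17 - 25*-40)=1646, (25*11 - -21*17)=632, (-21*-20 - -27*11)=717; twice the area = |3972| = 3972; area = 1986; boundary points = 1 + 8 + 1 + 1 + 2 + 1 = 14; strictly interior points = area - boundary/2 + 1 = 1980; answer 1980
Part III: Y2 = 1980; r = 11; f(2) = -2*(44) + 1*(11) = -77; iterating: f(2)=-77, f(3)=198, f(4)=-473, f(5)=1144, f(6)=-2761, f(7)=6666, f(8)=-16093, f(9)=38852, f(10)=-93797, f(11)=226446, f(12)=-546689, f(13)=1319824, f(14)=-3186337, f(15)=7692498, f(16)=-18571333; answer -18571333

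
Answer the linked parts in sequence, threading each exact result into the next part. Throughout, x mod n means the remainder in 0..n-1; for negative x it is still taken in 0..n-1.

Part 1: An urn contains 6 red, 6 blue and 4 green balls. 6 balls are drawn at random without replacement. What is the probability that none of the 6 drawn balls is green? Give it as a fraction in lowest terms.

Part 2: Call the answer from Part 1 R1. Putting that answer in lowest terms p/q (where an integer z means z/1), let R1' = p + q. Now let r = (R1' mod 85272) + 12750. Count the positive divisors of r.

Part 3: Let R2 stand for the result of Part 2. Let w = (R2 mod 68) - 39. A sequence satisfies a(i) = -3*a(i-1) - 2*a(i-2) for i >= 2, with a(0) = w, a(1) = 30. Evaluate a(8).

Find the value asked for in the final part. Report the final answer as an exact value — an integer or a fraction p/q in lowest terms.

1240

Part 1: total draws C(16,6) = 8008; favorable C(12,6) = 924; P = 3/26; answer 3/26
Part 2: R1 = 3/26; threaded value p + q = 29; r = 12779; 12779 = 13 * 983; number of divisors = (1+1) * (1+1) = 4; answer 4
Part 3: R2 = 4; w = -35; a(2) = -3*(30) - 2*(-35) = -20; iterating: a(2)=-20, a(3)=0, a(4)=40, a(5)=-120, a(6)=280, a(7)=-600, a(8)=1240; answer 1240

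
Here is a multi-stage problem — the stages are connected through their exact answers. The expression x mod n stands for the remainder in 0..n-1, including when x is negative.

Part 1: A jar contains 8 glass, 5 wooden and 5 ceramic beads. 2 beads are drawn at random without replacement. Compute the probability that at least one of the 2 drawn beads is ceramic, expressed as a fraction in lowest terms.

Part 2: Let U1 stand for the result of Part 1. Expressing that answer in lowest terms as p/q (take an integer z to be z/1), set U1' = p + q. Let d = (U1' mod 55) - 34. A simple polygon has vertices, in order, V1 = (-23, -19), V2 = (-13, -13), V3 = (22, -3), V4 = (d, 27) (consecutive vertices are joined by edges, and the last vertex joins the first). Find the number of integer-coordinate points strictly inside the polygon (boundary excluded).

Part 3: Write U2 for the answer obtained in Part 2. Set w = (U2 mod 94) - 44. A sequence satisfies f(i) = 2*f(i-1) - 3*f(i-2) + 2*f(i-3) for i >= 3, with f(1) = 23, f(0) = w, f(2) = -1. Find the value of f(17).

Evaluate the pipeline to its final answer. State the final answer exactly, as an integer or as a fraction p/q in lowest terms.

6161

Part 1: total draws C(18,2) = 153; complement C(13,2) = 78; favorable 153 - 78 = 75; P = 25/51; answer 25/51
Part 2: U1 = 25/51; threaded value p + q = 76; d = -13; cross terms: (-23*-13 - -13*-19)=52, (-13*-3 - 22*-13)=325, (22*27 - -13*-3)=555, (-13*-19 - -23*27)=868; twice the area = |1800| = 1800; area = 900; boundary points = 2 + 5 + 5 + 2 = 14; strictly interior points = area - boundary/2 + 1 = 894; answer 894
Part 3: U2 = 894; w = 4; f(3) = 2*(-1) - 3*(23) + 2*(4) = -63; iterating: f(3)=-63, f(4)=-77, f(5)=33, f(6)=171, f(7)=89, f(8)=-269, f(9)=-463, f(10)=59, f(11)=969, f(12)=835, f(13)=-1119, f(14)=-2805, f(15)=-583, f(16)=5011, f(17)=6161; answer 6161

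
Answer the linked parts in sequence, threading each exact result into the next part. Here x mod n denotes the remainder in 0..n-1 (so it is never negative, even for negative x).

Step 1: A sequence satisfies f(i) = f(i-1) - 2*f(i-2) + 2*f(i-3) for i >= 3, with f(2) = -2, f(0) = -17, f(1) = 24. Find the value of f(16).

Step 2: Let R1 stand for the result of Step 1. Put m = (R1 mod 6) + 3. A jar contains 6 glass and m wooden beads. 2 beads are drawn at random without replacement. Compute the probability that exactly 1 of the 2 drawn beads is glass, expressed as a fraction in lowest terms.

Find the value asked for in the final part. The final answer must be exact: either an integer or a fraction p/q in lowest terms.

Step 1: f(3) = 1*(-2) - 2*(24) + 2*(-17) = -84; iterating: f(3)=-84, f(4)=-32, f(5)=132, f(6)=28, f(7)=-300, f(8)=-92, f(9)=564, f(10)=148, f(11)=-1164, f(12)=-332, f(13)=2292, f(14)=628, f(15)=-4620, f(16)=-1292; answer -1292
Step 2: R1 = -1292; m = 7; total draws C(13,2) = 78; favorable C(6,1)*C(7,1) = 42; P = 7/13; answer 7/13

7/13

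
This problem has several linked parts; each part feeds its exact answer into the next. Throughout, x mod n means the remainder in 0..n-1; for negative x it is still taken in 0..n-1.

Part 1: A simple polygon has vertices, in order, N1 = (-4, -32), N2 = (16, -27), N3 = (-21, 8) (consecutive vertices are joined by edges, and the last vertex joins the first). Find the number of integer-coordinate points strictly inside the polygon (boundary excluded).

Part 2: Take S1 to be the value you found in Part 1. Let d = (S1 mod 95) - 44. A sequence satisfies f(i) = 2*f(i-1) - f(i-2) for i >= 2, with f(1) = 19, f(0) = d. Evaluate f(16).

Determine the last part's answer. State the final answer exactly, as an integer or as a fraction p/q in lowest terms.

64

Part 1: cross terms: (-4*-27 - 16*-32)=620, (16*8 - -21*-27)=-439, (-21*-32 - -4*8)=704; twice the area = |885| = 885; area = 885/2; boundary points = 5 + 1 + 1 = 7; strictly interior points = area - boundary/2 + 1 = 440; answer 440
Part 2: S1 = 440; d = 16; f(2) = 2*(19) - 1*(16) = 22; iterating: f(2)=22, f(3)=25, f(4)=28, f(5)=31, f(6)=34, f(7)=37, f(8)=40, f(9)=43, f(10)=46, f(11)=49, f(12)=52, f(13)=55, f(14)=58, f(15)=61, f(16)=64; answer 64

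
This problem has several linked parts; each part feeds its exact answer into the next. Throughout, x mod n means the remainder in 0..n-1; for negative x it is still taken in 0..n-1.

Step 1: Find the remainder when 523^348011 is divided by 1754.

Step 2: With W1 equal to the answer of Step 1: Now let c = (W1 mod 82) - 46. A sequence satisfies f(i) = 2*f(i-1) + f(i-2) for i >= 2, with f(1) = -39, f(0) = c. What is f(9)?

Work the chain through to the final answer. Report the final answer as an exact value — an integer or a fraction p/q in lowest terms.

Step 1: squarings mod 1754: 523^1=523, 523^2=1659, 523^4=255, 523^8=127, 523^16=343, 523^32=131, 523^64=1375, 523^128=1567, 523^256=1643, 523^512=43, 523^1024=95, 523^2048=255, 523^4096=127, 523^8192=343, 523^16384=131, 523^32768=1375, 523^65536=1567, 523^131072=1643, 523^262144=43; 523^348011 = 523^1 * 523^2 * 523^8 * 523^32 * 523^64 * 523^256 * 523^512 * 523^1024 * 523^2048 * 523^16384 * 523^65536 * 523^262144 = 1349 (mod 1754); answer 1349
Step 2: W1 = 1349; c = -9; f(2) = 2*(-39) + 1*(-9) = -87; iterating: f(2)=-87, f(3)=-213, f(4)=-513, f(5)=-1239, f(6)=-2991, f(7)=-7221, f(8)=-17433, f(9)=-42087; answer -42087

-42087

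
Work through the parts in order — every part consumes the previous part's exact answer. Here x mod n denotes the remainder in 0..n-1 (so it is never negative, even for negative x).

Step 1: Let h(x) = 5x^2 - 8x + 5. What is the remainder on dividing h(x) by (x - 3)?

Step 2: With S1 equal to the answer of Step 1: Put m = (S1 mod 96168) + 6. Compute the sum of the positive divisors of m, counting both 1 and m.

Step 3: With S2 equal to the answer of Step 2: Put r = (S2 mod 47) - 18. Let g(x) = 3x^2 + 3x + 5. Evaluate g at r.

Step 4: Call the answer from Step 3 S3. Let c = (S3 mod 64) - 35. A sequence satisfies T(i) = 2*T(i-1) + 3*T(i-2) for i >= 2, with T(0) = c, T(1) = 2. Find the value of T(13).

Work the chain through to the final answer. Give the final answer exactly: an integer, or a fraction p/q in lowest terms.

Step 1: remainder = value at the root: 5*(3)^2 - 8*(3)^1 + 5 = (45) + (-24) + (5) = 26; answer 26
Step 2: S1 = 26; m = 32; 32 = 2^5; sigma = (1 + 2 + 4 + 8 + 16 + 32) = 63; answer 63
Step 3: S2 = 63; r = -2; 3*(-2)^2 + 3*(-2)^1 + 5 = (12) + (-6) + (5) = 11; answer 11
Step 4: S3 = 11; c = -24; T(2) = 2*(2) + 3*(-24) = -68; iterating: T(2)=-68, T(3)=-130, T(4)=-464, T(5)=-1318, T(6)=-4028, T(7)=-12010, T(8)=-36104, T(9)=-108238, T(10)=-324788, T(11)=-974290, T(12)=-2922944, T(13)=-8768758; answer -8768758

-8768758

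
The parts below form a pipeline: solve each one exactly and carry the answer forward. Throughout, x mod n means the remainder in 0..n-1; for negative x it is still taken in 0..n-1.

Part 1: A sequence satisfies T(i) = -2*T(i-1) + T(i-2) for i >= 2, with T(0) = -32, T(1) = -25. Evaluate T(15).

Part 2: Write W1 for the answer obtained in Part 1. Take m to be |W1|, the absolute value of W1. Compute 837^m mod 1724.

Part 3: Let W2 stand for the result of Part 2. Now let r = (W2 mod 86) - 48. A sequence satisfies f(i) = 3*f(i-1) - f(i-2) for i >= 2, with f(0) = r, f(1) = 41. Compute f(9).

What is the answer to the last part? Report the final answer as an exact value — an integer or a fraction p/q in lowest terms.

89165

Part 1: T(2) = -2*(-25) + 1*(-32) = 18; iterating: T(2)=18, T(3)=-61, T(4)=140, T(5)=-341, T(6)=822, T(7)=-1985, T(8)=4792, T(9)=-11569, T(10)=27930, T(11)=-67429, T(12)=162788, T(13)=-393005, T(14)=948798, T(15)=-2290601; answer -2290601
Part 2: W1 = -2290601; m = 2290601; squarings mod 1724: 837^1=837, 837^2=625, 837^4=1001, 837^8=357, 837^16=1597, 837^32=613, 837^64=1661, 837^128=521, 837^256=773, 837^512=1025, 837^1024=709, 837^2048=997, 837^4096=985, 837^8192=1337, 837^16384=1505, 837^32768=1413, 837^65536=177, 837^131072=297, 837^262144=285, 837^524288=197, 837^1048576=881, 837^2097152=361; 837^2290601 = 837^1 * 837^8 * 837^32 * 837^128 * 837^256 * 837^512 * 837^4096 * 837^8192 * 837^16384 * 837^32768 * 837^131072 * 837^2097152 = 65 (mod 1724); answer 65
Part 3: W2 = 65; r = 17; f(2) = 3*(41) - 1*(17) = 106; iterating: f(2)=106, f(3)=277, f(4)=725, f(5)=1898, f(6)=4969, f(7)=13009, f(8)=34058, f(9)=89165; answer 89165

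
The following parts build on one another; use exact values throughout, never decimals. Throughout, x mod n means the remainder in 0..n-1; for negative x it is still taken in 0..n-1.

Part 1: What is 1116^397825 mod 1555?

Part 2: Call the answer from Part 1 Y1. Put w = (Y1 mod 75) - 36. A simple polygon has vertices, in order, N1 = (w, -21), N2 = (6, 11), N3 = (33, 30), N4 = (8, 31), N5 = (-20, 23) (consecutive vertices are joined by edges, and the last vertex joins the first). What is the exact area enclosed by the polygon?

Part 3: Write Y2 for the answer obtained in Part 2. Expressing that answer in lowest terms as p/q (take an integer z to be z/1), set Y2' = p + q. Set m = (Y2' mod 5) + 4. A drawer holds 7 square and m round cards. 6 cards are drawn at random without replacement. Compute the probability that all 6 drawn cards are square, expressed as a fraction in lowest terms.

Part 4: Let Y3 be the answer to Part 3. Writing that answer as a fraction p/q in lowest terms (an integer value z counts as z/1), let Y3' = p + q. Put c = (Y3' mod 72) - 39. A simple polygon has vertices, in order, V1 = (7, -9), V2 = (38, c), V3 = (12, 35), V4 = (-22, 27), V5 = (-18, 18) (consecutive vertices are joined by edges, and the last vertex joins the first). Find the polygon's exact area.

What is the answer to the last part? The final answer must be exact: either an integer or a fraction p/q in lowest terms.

1391

Part 1: squarings mod 1555: 1116^1=1116, 1116^2=1456, 1116^4=471, 1116^8=1031, 1116^16=896, 1116^32=436, 1116^64=386, 1116^128=1271, 1116^256=1351, 1116^512=1186, 1116^1024=876, 1116^2048=761, 1116^4096=661, 1116^8192=1521, 1116^16384=1156, 1116^32768=591, 1116^65536=961, 1116^131072=1406, 1116^262144=431; 1116^397825 = 1116^1 * 1116^512 * 1116^4096 * 1116^131072 * 1116^262144 = 1076 (mod 1555); answer 1076
Part 2: Y1 = 1076; w = -10; cross terms: (-10*11 - 6*-21)=16, (6*30 - 33*11)=-183, (33*31 - 8*30)=783, (8*23 - -20*31)=804, (-20*-21 - -10*23)=650; twice the area = |2070| = 2070; area = 1035; answer 1035
Part 3: Y2 = 1035; threaded value p + q = 1036; m = 5; total draws C(12,6) = 924; favorable C(7,6) = 7; P = 1/132; answer 1/132
Part 4: Y3 = 1/132; threaded value p + q = 133; c = 22; cross terms: (7*22 - 38*-9)=496, (38*35 - 12*22)=1066, (12*27 - -22*35)=1094, (-22*18 - -18*27)=90, (-18*-9 - 7*18)=36; twice the area = |2782| = 2782; area = 1391; answer 1391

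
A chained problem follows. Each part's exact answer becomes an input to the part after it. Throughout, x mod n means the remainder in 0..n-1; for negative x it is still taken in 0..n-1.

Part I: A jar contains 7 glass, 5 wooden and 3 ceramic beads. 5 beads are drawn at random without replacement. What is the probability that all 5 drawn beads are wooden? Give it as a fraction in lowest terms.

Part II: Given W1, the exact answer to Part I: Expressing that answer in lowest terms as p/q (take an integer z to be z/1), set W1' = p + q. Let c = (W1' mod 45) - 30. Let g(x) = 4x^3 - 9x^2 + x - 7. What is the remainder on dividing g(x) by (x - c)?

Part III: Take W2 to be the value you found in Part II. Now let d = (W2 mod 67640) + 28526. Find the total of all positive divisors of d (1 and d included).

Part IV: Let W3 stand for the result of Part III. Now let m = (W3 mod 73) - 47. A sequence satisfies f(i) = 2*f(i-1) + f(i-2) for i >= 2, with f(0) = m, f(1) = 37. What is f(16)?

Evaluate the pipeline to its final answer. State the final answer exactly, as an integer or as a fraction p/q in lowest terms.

19566059

Part I: total draws C(15,5) = 3003; favorable C(5,5) = 1; P = 1/3003; answer 1/3003
Part II: W1 = 1/3003; threaded value p + q = 3004; c = 4; remainder = value at the root: 4*(4)^3 - 9*(4)^2 + 1*(4)^1 - 7 = (256) + (-144) + (4) + (-7) = 109; answer 109
Part III: W2 = 109; d = 28635; 28635 = 3 * 5 * 23 * 83; sigma = (1 + 3) * (1 + 5) * (1 + 23) * (1 + 83) = 4 * 6 * 24 * 84 = 48384; answer 48384
Part IV: W3 = 48384; m = 11; f(2) = 2*(37) + 1*(11) = 85; iterating: f(2)=85, f(3)=207, f(4)=499, f(5)=1205, f(6)=2909, f(7)=7023, f(8)=16955, f(9)=40933, f(10)=98821, f(11)=238575, f(12)=575971, f(13)=1390517, f(14)=3357005, f(15)=8104527, f(16)=19566059; answer 19566059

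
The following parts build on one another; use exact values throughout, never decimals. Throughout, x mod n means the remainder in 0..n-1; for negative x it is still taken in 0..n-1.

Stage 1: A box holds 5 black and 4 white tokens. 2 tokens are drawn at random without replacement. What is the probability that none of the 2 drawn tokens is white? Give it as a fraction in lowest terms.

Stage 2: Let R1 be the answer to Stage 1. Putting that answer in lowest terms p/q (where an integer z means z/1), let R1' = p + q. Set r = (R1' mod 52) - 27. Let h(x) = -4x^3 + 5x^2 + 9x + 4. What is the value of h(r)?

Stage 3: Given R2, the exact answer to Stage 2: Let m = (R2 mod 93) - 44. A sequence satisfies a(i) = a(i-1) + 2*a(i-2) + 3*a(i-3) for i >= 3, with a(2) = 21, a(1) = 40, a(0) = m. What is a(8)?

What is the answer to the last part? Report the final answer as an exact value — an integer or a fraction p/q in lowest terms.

5106

Stage 1: total draws C(9,2) = 36; favorable C(5,2) = 10; P = 5/18; answer 5/18
Stage 2: R1 = 5/18; threaded value p + q = 23; r = -4; -4*(-4)^3 + 5*(-4)^2 + 9*(-4)^1 + 4 = (256) + (80) + (-36) + (4) = 304; answer 304
Stage 3: R2 = 304; m = -19; a(3) = 1*(21) + 2*(40) + 3*(-19) = 44; iterating: a(3)=44, a(4)=206, a(5)=357, a(6)=901, a(7)=2233, a(8)=5106; answer 5106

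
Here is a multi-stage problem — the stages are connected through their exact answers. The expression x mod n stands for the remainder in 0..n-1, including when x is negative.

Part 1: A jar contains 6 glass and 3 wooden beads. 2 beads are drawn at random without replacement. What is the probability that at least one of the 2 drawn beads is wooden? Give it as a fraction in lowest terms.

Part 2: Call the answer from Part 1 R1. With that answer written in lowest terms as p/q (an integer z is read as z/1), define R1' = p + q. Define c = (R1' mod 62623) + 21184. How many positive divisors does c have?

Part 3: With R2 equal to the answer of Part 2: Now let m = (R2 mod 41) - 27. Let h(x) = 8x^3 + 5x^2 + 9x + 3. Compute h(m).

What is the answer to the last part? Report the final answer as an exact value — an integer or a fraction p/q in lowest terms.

-53235

Part 1: total draws C(9,2) = 36; complement C(6,2) = 15; favorable 36 - 15 = 21; P = 7/12; answer 7/12
Part 2: R1 = 7/12; threaded value p + q = 19; c = 21203; 21203 = 7 * 13 * 233; number of divisors = (1+1) * (1+1) * (1+1) = 8; answer 8
Part 3: R2 = 8; m = -19; 8*(-19)^3 + 5*(-19)^2 + 9*(-19)^1 + 3 = (-54872) + (1805) + (-171) + (3) = -53235; answer -53235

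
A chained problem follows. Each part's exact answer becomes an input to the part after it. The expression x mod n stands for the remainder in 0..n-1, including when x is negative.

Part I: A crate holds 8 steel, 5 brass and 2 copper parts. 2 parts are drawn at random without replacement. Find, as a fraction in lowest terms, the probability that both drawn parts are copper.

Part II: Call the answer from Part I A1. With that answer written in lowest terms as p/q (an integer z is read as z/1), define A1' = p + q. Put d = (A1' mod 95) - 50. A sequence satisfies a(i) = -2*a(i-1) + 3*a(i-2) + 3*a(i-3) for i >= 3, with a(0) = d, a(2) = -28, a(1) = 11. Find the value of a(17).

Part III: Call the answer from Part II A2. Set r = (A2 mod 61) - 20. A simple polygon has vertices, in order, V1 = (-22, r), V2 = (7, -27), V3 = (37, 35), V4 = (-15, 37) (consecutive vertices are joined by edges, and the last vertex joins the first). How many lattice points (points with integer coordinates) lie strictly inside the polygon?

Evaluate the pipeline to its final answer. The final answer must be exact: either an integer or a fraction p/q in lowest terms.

2315

Part I: total draws C(15,2) = 105; favorable C(2,2) = 1; P = 1/105; answer 1/105
Part II: A1 = 1/105; threaded value p + q = 106; d = -39; a(3) = -2*(-28) + 3*(11) + 3*(-39) = -28; iterating: a(3)=-28, a(4)=5, a(5)=-178, a(6)=287, a(7)=-1093, a(8)=2513, a(9)=-7444, a(10)=19148, a(11)=-53089, a(12)=141290, a(13)=-384403, a(14)=1033409, a(15)=-2796157, a(16)=7539332, a(17)=-20366908; answer -20366908
Part III: A2 = -20366908; r = -4; cross terms: (-22*-27 - 7*-4)=622, (7*35 - 37*-27)=1244, (37*37 - -15*35)=1894, (-15*-4 - -22*37)=874; twice the area = |4634| = 4634; area = 2317; boundary points = 1 + 2 + 2 + 1 = 6; strictly interior points = area - boundary/2 + 1 = 2315; answer 2315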